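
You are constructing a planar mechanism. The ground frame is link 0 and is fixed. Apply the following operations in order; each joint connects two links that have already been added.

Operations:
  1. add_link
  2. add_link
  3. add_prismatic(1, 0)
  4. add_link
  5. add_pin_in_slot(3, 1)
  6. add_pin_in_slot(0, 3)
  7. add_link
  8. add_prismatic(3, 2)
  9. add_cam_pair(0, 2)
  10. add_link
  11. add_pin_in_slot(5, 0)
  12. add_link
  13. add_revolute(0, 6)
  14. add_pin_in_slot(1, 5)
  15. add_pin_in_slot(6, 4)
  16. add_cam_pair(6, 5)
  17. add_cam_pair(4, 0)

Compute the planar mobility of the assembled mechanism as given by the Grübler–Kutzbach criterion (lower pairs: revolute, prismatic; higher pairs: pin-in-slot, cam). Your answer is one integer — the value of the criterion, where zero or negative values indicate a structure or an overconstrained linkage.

M = 4

ground; <1,0,0>
#1 <2,0,0>
#2 <3,0,0>
P:1↔0 J1 <3,1,0>
#3 <4,1,0>
PS:3↔1 J2 <4,1,1>
PS:0↔3 J2 <4,1,2>
#4 <5,1,2>
P:3↔2 J1 <5,2,2>
C:0↔2 J2 <5,2,3>
#5 <6,2,3>
PS:5↔0 J2 <6,2,4>
#6 <7,2,4>
R:0↔6 J1 <7,3,4>
PS:1↔5 J2 <7,3,5>
PS:6↔4 J2 <7,3,6>
C:6↔5 J2 <7,3,7>
C:4↔0 J2 <7,3,8>
3×6 − 2×3 − 1×8 = 4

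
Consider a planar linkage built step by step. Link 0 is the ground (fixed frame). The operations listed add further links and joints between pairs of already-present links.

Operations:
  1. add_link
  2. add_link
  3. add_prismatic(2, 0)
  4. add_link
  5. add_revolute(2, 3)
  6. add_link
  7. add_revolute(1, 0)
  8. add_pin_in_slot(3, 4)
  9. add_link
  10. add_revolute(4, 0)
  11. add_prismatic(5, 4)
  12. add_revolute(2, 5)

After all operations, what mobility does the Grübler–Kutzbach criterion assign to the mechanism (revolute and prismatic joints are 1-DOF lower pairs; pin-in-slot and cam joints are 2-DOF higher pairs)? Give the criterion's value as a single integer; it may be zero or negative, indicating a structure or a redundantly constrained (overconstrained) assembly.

link 0 = ground. State L|J1|J2 = 1|0|0
+link1  2|0|0
+link2  3|0|0
P(2,0) f=1→J1  3|1|0
+link3  4|1|0
R(2,3) f=1→J1  4|2|0
+link4  5|2|0
R(1,0) f=1→J1  5|3|0
PS(3,4) f=2→J2  5|3|1
+link5  6|3|1
R(4,0) f=1→J1  6|4|1
P(5,4) f=1→J1  6|5|1
R(2,5) f=1→J1  6|6|1
M = 3(6−1)−2·6−1 = 15−12−1 = 2

M = 2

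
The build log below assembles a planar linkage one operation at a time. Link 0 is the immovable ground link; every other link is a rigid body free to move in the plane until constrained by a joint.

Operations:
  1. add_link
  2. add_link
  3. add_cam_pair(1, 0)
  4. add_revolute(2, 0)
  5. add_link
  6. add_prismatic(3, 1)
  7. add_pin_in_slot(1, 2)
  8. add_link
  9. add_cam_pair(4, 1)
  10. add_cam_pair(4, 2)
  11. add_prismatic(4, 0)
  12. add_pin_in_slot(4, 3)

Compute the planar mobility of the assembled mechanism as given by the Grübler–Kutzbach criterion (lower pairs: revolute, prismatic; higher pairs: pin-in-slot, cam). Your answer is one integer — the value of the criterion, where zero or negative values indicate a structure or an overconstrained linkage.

M = 1

L=1 J1=0 J2=0
add link → L=2 J1=0 J2=0
add link → L=3 J1=0 J2=0
C@1,0 dof=2 J2 → L=3 J1=0 J2=1
R@2,0 dof=1 J1 → L=3 J1=1 J2=1
add link → L=4 J1=1 J2=1
P@3,1 dof=1 J1 → L=4 J1=2 J2=1
PS@1,2 dof=2 J2 → L=4 J1=2 J2=2
add link → L=5 J1=2 J2=2
C@4,1 dof=2 J2 → L=5 J1=2 J2=3
C@4,2 dof=2 J2 → L=5 J1=2 J2=4
P@4,0 dof=1 J1 → L=5 J1=3 J2=4
PS@4,3 dof=2 J2 → L=5 J1=3 J2=5
M=3(L−1)−2J1−J2=3·4−2·3−5=1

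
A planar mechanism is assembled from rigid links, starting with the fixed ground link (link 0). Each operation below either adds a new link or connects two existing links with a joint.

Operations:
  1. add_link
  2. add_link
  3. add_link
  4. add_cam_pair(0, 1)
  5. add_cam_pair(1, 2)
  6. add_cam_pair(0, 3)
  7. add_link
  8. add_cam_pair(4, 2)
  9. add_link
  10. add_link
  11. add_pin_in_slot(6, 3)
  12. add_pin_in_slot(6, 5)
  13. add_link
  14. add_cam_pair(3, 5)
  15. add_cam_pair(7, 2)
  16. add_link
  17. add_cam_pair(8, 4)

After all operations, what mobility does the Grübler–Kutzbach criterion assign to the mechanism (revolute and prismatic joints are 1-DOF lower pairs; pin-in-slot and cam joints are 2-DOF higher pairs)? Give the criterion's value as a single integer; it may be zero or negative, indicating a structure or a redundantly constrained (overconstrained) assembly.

M = 15

L=1 J1=0 J2=0
add link → L=2 J1=0 J2=0
add link → L=3 J1=0 J2=0
add link → L=4 J1=0 J2=0
C@0,1 dof=2 J2 → L=4 J1=0 J2=1
C@1,2 dof=2 J2 → L=4 J1=0 J2=2
C@0,3 dof=2 J2 → L=4 J1=0 J2=3
add link → L=5 J1=0 J2=3
C@4,2 dof=2 J2 → L=5 J1=0 J2=4
add link → L=6 J1=0 J2=4
add link → L=7 J1=0 J2=4
PS@6,3 dof=2 J2 → L=7 J1=0 J2=5
PS@6,5 dof=2 J2 → L=7 J1=0 J2=6
add link → L=8 J1=0 J2=6
C@3,5 dof=2 J2 → L=8 J1=0 J2=7
C@7,2 dof=2 J2 → L=8 J1=0 J2=8
add link → L=9 J1=0 J2=8
C@8,4 dof=2 J2 → L=9 J1=0 J2=9
M=3(L−1)−2J1−J2=3·8−2·0−9=15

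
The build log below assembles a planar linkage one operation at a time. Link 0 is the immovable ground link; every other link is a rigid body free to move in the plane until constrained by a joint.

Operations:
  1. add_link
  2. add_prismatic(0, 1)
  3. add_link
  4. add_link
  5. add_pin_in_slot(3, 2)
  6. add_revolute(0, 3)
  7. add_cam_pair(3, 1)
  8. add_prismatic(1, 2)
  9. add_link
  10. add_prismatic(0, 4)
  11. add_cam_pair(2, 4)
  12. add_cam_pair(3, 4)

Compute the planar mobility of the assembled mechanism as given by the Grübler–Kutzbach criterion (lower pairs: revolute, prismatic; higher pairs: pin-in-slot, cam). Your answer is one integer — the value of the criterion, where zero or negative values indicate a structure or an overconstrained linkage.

link 0 = ground. State L|J1|J2 = 1|0|0
+link1  2|0|0
P(0,1) f=1→J1  2|1|0
+link2  3|1|0
+link3  4|1|0
PS(3,2) f=2→J2  4|1|1
R(0,3) f=1→J1  4|2|1
C(3,1) f=2→J2  4|2|2
P(1,2) f=1→J1  4|3|2
+link4  5|3|2
P(0,4) f=1→J1  5|4|2
C(2,4) f=2→J2  5|4|3
C(3,4) f=2→J2  5|4|4
M = 3(5−1)−2·4−4 = 12−8−4 = 0

M = 0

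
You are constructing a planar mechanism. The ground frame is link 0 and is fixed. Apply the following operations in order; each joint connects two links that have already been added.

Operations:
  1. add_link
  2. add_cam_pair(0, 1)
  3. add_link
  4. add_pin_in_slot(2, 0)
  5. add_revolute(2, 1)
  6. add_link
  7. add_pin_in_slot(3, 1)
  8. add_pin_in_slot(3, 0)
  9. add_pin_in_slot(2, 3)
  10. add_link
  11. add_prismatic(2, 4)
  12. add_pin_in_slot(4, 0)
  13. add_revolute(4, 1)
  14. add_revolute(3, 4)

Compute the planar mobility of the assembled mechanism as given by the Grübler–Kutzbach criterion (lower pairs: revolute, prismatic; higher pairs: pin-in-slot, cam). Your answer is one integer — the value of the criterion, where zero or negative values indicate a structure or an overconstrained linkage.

[1;0;0] (link 0 is ground)
L+ [2;0;0]
C(0,1)∈J2 [2;0;1]
L+ [3;0;1]
PS(2,0)∈J2 [3;0;2]
R(2,1)∈J1 [3;1;2]
L+ [4;1;2]
PS(3,1)∈J2 [4;1;3]
PS(3,0)∈J2 [4;1;4]
PS(2,3)∈J2 [4;1;5]
L+ [5;1;5]
P(2,4)∈J1 [5;2;5]
PS(4,0)∈J2 [5;2;6]
R(4,1)∈J1 [5;3;6]
R(3,4)∈J1 [5;4;6]
mobility = 12 − 8 − 6 = -2

M = -2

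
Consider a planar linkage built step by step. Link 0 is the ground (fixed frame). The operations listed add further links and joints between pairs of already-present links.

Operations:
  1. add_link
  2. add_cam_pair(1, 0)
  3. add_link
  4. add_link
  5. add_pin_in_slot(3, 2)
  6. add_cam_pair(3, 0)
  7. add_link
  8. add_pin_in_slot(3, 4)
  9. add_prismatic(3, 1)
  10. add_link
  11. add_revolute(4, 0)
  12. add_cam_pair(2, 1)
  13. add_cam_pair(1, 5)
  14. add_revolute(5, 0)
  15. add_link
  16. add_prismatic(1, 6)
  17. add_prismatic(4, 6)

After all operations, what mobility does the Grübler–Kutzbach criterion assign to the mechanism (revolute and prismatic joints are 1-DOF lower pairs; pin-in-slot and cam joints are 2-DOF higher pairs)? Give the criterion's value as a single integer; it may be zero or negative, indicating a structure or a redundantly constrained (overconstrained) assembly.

M = 2

[1;0;0] (link 0 is ground)
L+ [2;0;0]
C(1,0)∈J2 [2;0;1]
L+ [3;0;1]
L+ [4;0;1]
PS(3,2)∈J2 [4;0;2]
C(3,0)∈J2 [4;0;3]
L+ [5;0;3]
PS(3,4)∈J2 [5;0;4]
P(3,1)∈J1 [5;1;4]
L+ [6;1;4]
R(4,0)∈J1 [6;2;4]
C(2,1)∈J2 [6;2;5]
C(1,5)∈J2 [6;2;6]
R(5,0)∈J1 [6;3;6]
L+ [7;3;6]
P(1,6)∈J1 [7;4;6]
P(4,6)∈J1 [7;5;6]
mobility = 18 − 10 − 6 = 2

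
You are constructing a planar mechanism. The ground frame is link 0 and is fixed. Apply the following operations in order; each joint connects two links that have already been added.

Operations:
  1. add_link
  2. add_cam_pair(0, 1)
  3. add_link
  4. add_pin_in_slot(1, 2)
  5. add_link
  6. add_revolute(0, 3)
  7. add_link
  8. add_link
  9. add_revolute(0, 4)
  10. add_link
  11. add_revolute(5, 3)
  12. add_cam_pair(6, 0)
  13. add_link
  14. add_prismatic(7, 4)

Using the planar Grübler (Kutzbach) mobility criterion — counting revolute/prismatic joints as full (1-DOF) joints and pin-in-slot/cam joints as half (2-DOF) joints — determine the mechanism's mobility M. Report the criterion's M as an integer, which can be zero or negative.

M = 10

L=1 J1=0 J2=0
add link → L=2 J1=0 J2=0
C@0,1 dof=2 J2 → L=2 J1=0 J2=1
add link → L=3 J1=0 J2=1
PS@1,2 dof=2 J2 → L=3 J1=0 J2=2
add link → L=4 J1=0 J2=2
R@0,3 dof=1 J1 → L=4 J1=1 J2=2
add link → L=5 J1=1 J2=2
add link → L=6 J1=1 J2=2
R@0,4 dof=1 J1 → L=6 J1=2 J2=2
add link → L=7 J1=2 J2=2
R@5,3 dof=1 J1 → L=7 J1=3 J2=2
C@6,0 dof=2 J2 → L=7 J1=3 J2=3
add link → L=8 J1=3 J2=3
P@7,4 dof=1 J1 → L=8 J1=4 J2=3
M=3(L−1)−2J1−J2=3·7−2·4−3=10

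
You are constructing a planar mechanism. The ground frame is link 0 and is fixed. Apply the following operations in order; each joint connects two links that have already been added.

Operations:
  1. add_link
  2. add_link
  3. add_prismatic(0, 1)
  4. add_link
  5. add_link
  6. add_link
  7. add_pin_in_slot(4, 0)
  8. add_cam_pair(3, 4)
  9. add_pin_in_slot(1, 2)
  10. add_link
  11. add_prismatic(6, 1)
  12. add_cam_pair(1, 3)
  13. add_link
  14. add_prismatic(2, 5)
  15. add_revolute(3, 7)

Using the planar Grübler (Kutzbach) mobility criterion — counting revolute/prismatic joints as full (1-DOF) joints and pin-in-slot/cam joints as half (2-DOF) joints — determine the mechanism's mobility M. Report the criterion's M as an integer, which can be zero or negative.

[1;0;0] (link 0 is ground)
L+ [2;0;0]
L+ [3;0;0]
P(0,1)∈J1 [3;1;0]
L+ [4;1;0]
L+ [5;1;0]
L+ [6;1;0]
PS(4,0)∈J2 [6;1;1]
C(3,4)∈J2 [6;1;2]
PS(1,2)∈J2 [6;1;3]
L+ [7;1;3]
P(6,1)∈J1 [7;2;3]
C(1,3)∈J2 [7;2;4]
L+ [8;2;4]
P(2,5)∈J1 [8;3;4]
R(3,7)∈J1 [8;4;4]
mobility = 21 − 8 − 4 = 9

M = 9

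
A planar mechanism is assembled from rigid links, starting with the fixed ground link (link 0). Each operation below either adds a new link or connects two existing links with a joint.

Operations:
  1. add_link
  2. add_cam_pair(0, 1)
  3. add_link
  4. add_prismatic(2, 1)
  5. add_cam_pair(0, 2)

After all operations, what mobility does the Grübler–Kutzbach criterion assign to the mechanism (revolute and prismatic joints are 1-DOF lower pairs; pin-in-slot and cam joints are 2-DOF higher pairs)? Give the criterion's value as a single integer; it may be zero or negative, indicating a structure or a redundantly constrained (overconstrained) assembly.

M = 2

[1;0;0] (link 0 is ground)
L+ [2;0;0]
C(0,1)∈J2 [2;0;1]
L+ [3;0;1]
P(2,1)∈J1 [3;1;1]
C(0,2)∈J2 [3;1;2]
mobility = 6 − 2 − 2 = 2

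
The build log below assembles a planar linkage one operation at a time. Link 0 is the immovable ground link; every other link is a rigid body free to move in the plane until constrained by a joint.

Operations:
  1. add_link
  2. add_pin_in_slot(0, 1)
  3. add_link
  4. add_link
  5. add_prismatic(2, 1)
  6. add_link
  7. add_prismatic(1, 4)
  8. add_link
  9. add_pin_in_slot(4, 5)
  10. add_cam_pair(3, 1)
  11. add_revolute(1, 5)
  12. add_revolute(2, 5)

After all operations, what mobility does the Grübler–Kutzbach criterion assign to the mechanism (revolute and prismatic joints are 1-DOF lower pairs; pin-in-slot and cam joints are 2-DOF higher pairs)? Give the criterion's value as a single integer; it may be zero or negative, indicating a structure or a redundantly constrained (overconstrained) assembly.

M = 4

ground; <1,0,0>
#1 <2,0,0>
PS:0↔1 J2 <2,0,1>
#2 <3,0,1>
#3 <4,0,1>
P:2↔1 J1 <4,1,1>
#4 <5,1,1>
P:1↔4 J1 <5,2,1>
#5 <6,2,1>
PS:4↔5 J2 <6,2,2>
C:3↔1 J2 <6,2,3>
R:1↔5 J1 <6,3,3>
R:2↔5 J1 <6,4,3>
3×5 − 2×4 − 1×3 = 4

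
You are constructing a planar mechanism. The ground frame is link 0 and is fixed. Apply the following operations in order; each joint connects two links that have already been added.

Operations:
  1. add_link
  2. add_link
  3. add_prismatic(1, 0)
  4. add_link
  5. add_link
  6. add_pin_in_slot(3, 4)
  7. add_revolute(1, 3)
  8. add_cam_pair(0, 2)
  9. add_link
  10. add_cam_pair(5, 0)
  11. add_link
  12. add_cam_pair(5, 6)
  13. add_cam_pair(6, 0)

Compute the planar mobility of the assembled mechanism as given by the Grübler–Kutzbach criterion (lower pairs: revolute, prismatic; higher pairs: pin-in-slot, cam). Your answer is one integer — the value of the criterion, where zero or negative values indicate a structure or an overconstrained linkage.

ground; <1,0,0>
#1 <2,0,0>
#2 <3,0,0>
P:1↔0 J1 <3,1,0>
#3 <4,1,0>
#4 <5,1,0>
PS:3↔4 J2 <5,1,1>
R:1↔3 J1 <5,2,1>
C:0↔2 J2 <5,2,2>
#5 <6,2,2>
C:5↔0 J2 <6,2,3>
#6 <7,2,3>
C:5↔6 J2 <7,2,4>
C:6↔0 J2 <7,2,5>
3×6 − 2×2 − 1×5 = 9

M = 9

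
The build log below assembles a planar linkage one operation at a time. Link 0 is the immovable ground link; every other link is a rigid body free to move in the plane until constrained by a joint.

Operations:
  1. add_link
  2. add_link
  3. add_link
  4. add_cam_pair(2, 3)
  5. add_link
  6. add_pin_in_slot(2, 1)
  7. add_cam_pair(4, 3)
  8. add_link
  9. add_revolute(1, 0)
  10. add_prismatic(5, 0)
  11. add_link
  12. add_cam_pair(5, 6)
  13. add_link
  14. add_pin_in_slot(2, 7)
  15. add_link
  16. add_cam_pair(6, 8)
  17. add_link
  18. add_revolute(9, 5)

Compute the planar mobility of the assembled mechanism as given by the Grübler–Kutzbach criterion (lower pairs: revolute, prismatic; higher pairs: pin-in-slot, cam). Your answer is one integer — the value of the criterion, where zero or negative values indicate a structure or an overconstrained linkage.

ground; <1,0,0>
#1 <2,0,0>
#2 <3,0,0>
#3 <4,0,0>
C:2↔3 J2 <4,0,1>
#4 <5,0,1>
PS:2↔1 J2 <5,0,2>
C:4↔3 J2 <5,0,3>
#5 <6,0,3>
R:1↔0 J1 <6,1,3>
P:5↔0 J1 <6,2,3>
#6 <7,2,3>
C:5↔6 J2 <7,2,4>
#7 <8,2,4>
PS:2↔7 J2 <8,2,5>
#8 <9,2,5>
C:6↔8 J2 <9,2,6>
#9 <10,2,6>
R:9↔5 J1 <10,3,6>
3×9 − 2×3 − 1×6 = 15

M = 15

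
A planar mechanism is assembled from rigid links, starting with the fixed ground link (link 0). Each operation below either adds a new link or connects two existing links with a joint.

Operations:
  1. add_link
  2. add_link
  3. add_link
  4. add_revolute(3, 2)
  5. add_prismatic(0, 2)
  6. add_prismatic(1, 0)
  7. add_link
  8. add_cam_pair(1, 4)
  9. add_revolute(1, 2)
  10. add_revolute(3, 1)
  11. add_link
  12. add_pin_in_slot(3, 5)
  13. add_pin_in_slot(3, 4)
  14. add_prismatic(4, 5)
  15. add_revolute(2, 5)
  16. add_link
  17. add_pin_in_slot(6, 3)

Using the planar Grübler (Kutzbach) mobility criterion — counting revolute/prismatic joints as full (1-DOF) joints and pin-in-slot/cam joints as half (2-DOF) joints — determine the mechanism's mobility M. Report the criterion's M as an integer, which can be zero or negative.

M = 0

L=1 J1=0 J2=0
add link → L=2 J1=0 J2=0
add link → L=3 J1=0 J2=0
add link → L=4 J1=0 J2=0
R@3,2 dof=1 J1 → L=4 J1=1 J2=0
P@0,2 dof=1 J1 → L=4 J1=2 J2=0
P@1,0 dof=1 J1 → L=4 J1=3 J2=0
add link → L=5 J1=3 J2=0
C@1,4 dof=2 J2 → L=5 J1=3 J2=1
R@1,2 dof=1 J1 → L=5 J1=4 J2=1
R@3,1 dof=1 J1 → L=5 J1=5 J2=1
add link → L=6 J1=5 J2=1
PS@3,5 dof=2 J2 → L=6 J1=5 J2=2
PS@3,4 dof=2 J2 → L=6 J1=5 J2=3
P@4,5 dof=1 J1 → L=6 J1=6 J2=3
R@2,5 dof=1 J1 → L=6 J1=7 J2=3
add link → L=7 J1=7 J2=3
PS@6,3 dof=2 J2 → L=7 J1=7 J2=4
M=3(L−1)−2J1−J2=3·6−2·7−4=0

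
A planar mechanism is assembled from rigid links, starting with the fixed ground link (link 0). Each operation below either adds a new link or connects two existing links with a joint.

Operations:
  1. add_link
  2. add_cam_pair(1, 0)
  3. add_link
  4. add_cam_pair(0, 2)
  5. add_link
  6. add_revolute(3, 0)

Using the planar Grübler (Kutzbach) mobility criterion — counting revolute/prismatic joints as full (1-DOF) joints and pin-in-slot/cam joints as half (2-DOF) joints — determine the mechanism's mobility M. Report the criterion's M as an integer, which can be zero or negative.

M = 5

ground; <1,0,0>
#1 <2,0,0>
C:1↔0 J2 <2,0,1>
#2 <3,0,1>
C:0↔2 J2 <3,0,2>
#3 <4,0,2>
R:3↔0 J1 <4,1,2>
3×3 − 2×1 − 1×2 = 5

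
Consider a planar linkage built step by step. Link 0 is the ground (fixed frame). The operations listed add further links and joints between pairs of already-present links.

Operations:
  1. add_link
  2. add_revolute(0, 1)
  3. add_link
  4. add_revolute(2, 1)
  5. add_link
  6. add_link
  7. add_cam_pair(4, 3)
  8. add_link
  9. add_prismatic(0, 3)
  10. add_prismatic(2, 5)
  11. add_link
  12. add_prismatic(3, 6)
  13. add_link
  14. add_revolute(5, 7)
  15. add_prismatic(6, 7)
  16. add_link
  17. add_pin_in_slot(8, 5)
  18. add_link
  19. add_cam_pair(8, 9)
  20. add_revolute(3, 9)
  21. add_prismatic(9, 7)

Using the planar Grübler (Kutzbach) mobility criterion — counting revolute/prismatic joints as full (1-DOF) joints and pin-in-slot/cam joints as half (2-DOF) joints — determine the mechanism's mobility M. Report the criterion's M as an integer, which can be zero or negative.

M = 6

L=1 J1=0 J2=0
add link → L=2 J1=0 J2=0
R@0,1 dof=1 J1 → L=2 J1=1 J2=0
add link → L=3 J1=1 J2=0
R@2,1 dof=1 J1 → L=3 J1=2 J2=0
add link → L=4 J1=2 J2=0
add link → L=5 J1=2 J2=0
C@4,3 dof=2 J2 → L=5 J1=2 J2=1
add link → L=6 J1=2 J2=1
P@0,3 dof=1 J1 → L=6 J1=3 J2=1
P@2,5 dof=1 J1 → L=6 J1=4 J2=1
add link → L=7 J1=4 J2=1
P@3,6 dof=1 J1 → L=7 J1=5 J2=1
add link → L=8 J1=5 J2=1
R@5,7 dof=1 J1 → L=8 J1=6 J2=1
P@6,7 dof=1 J1 → L=8 J1=7 J2=1
add link → L=9 J1=7 J2=1
PS@8,5 dof=2 J2 → L=9 J1=7 J2=2
add link → L=10 J1=7 J2=2
C@8,9 dof=2 J2 → L=10 J1=7 J2=3
R@3,9 dof=1 J1 → L=10 J1=8 J2=3
P@9,7 dof=1 J1 → L=10 J1=9 J2=3
M=3(L−1)−2J1−J2=3·9−2·9−3=6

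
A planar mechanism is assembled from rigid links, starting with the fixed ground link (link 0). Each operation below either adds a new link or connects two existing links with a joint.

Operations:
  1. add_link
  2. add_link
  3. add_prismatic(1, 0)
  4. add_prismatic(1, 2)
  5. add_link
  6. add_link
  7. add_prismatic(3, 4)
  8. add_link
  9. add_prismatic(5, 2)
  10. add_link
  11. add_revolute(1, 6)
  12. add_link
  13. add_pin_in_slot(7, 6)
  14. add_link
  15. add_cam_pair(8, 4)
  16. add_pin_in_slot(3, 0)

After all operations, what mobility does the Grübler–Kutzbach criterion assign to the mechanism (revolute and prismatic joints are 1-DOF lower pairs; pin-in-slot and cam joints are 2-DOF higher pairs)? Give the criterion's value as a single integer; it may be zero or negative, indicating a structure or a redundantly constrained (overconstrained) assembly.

L=1 J1=0 J2=0
add link → L=2 J1=0 J2=0
add link → L=3 J1=0 J2=0
P@1,0 dof=1 J1 → L=3 J1=1 J2=0
P@1,2 dof=1 J1 → L=3 J1=2 J2=0
add link → L=4 J1=2 J2=0
add link → L=5 J1=2 J2=0
P@3,4 dof=1 J1 → L=5 J1=3 J2=0
add link → L=6 J1=3 J2=0
P@5,2 dof=1 J1 → L=6 J1=4 J2=0
add link → L=7 J1=4 J2=0
R@1,6 dof=1 J1 → L=7 J1=5 J2=0
add link → L=8 J1=5 J2=0
PS@7,6 dof=2 J2 → L=8 J1=5 J2=1
add link → L=9 J1=5 J2=1
C@8,4 dof=2 J2 → L=9 J1=5 J2=2
PS@3,0 dof=2 J2 → L=9 J1=5 J2=3
M=3(L−1)−2J1−J2=3·8−2·5−3=11

M = 11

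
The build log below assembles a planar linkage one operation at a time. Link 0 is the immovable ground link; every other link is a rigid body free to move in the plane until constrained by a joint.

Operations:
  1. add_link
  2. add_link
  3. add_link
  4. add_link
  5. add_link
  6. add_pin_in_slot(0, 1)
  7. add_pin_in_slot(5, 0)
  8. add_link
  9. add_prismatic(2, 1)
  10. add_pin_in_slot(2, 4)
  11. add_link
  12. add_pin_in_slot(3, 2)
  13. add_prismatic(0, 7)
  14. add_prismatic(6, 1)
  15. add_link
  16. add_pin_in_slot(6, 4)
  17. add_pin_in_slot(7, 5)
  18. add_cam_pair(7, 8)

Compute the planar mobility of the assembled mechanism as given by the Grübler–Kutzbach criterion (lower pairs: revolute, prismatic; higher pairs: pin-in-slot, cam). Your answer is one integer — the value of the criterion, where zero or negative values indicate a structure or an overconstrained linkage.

link 0 = ground. State L|J1|J2 = 1|0|0
+link1  2|0|0
+link2  3|0|0
+link3  4|0|0
+link4  5|0|0
+link5  6|0|0
PS(0,1) f=2→J2  6|0|1
PS(5,0) f=2→J2  6|0|2
+link6  7|0|2
P(2,1) f=1→J1  7|1|2
PS(2,4) f=2→J2  7|1|3
+link7  8|1|3
PS(3,2) f=2→J2  8|1|4
P(0,7) f=1→J1  8|2|4
P(6,1) f=1→J1  8|3|4
+link8  9|3|4
PS(6,4) f=2→J2  9|3|5
PS(7,5) f=2→J2  9|3|6
C(7,8) f=2→J2  9|3|7
M = 3(9−1)−2·3−7 = 24−6−7 = 11

M = 11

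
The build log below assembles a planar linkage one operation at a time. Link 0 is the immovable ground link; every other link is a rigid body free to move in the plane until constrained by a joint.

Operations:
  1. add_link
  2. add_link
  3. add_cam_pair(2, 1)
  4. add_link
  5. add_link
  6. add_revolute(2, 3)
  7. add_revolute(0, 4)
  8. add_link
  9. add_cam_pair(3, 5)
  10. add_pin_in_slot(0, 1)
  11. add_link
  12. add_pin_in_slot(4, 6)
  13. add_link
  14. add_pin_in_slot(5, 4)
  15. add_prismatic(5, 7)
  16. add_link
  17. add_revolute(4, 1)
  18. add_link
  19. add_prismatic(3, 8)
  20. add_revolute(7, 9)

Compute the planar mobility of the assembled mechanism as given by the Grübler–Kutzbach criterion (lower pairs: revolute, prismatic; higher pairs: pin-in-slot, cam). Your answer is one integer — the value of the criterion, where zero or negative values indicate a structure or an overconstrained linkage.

link 0 = ground. State L|J1|J2 = 1|0|0
+link1  2|0|0
+link2  3|0|0
C(2,1) f=2→J2  3|0|1
+link3  4|0|1
+link4  5|0|1
R(2,3) f=1→J1  5|1|1
R(0,4) f=1→J1  5|2|1
+link5  6|2|1
C(3,5) f=2→J2  6|2|2
PS(0,1) f=2→J2  6|2|3
+link6  7|2|3
PS(4,6) f=2→J2  7|2|4
+link7  8|2|4
PS(5,4) f=2→J2  8|2|5
P(5,7) f=1→J1  8|3|5
+link8  9|3|5
R(4,1) f=1→J1  9|4|5
+link9  10|4|5
P(3,8) f=1→J1  10|5|5
R(7,9) f=1→J1  10|6|5
M = 3(10−1)−2·6−5 = 27−12−5 = 10

M = 10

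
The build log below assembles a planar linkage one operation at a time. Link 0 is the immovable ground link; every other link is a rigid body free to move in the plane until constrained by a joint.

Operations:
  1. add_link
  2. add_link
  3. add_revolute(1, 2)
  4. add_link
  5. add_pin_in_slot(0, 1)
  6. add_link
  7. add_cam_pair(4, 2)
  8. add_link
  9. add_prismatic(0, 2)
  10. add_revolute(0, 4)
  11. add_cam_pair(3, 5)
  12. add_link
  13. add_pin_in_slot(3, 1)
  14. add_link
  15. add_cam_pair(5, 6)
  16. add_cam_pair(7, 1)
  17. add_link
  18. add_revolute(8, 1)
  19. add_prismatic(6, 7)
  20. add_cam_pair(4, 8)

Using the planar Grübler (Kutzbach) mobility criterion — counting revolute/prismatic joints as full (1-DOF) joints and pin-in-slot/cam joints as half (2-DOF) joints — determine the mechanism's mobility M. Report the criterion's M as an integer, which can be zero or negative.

M = 7

(L,J1,J2)=(1,0,0); link0 fixed
link1: (2,0,0)
link2: (3,0,0)
R 1-2 [J1]: (3,1,0)
link3: (4,1,0)
PS 0-1 [J2]: (4,1,1)
link4: (5,1,1)
C 4-2 [J2]: (5,1,2)
link5: (6,1,2)
P 0-2 [J1]: (6,2,2)
R 0-4 [J1]: (6,3,2)
C 3-5 [J2]: (6,3,3)
link6: (7,3,3)
PS 3-1 [J2]: (7,3,4)
link7: (8,3,4)
C 5-6 [J2]: (8,3,5)
C 7-1 [J2]: (8,3,6)
link8: (9,3,6)
R 8-1 [J1]: (9,4,6)
P 6-7 [J1]: (9,5,6)
C 4-8 [J2]: (9,5,7)
Grübler: 3·8 − 2·5 − 7 = 7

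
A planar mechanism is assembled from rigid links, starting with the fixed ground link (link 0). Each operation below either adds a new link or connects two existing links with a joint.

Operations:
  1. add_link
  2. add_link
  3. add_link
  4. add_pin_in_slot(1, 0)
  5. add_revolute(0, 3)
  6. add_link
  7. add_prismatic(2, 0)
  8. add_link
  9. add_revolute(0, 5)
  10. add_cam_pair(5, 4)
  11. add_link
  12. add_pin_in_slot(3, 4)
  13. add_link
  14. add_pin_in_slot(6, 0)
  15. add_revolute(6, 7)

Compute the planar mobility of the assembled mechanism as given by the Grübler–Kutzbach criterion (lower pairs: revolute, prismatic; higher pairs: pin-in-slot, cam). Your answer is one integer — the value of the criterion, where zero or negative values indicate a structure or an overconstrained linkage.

ground; <1,0,0>
#1 <2,0,0>
#2 <3,0,0>
#3 <4,0,0>
PS:1↔0 J2 <4,0,1>
R:0↔3 J1 <4,1,1>
#4 <5,1,1>
P:2↔0 J1 <5,2,1>
#5 <6,2,1>
R:0↔5 J1 <6,3,1>
C:5↔4 J2 <6,3,2>
#6 <7,3,2>
PS:3↔4 J2 <7,3,3>
#7 <8,3,3>
PS:6↔0 J2 <8,3,4>
R:6↔7 J1 <8,4,4>
3×7 − 2×4 − 1×4 = 9

M = 9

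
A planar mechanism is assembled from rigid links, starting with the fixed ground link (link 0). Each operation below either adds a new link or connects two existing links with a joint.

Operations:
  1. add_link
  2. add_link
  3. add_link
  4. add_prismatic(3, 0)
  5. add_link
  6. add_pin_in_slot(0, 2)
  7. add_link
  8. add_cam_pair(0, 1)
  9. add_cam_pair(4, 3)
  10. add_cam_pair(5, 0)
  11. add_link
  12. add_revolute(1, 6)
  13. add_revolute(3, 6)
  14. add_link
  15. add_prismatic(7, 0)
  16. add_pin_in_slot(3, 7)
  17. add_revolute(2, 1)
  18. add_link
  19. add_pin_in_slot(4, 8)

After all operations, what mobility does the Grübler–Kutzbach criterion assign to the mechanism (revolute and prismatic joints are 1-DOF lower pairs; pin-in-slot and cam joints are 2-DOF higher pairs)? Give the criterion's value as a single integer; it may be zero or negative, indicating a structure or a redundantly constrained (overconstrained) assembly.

M = 8

L=1 J1=0 J2=0
add link → L=2 J1=0 J2=0
add link → L=3 J1=0 J2=0
add link → L=4 J1=0 J2=0
P@3,0 dof=1 J1 → L=4 J1=1 J2=0
add link → L=5 J1=1 J2=0
PS@0,2 dof=2 J2 → L=5 J1=1 J2=1
add link → L=6 J1=1 J2=1
C@0,1 dof=2 J2 → L=6 J1=1 J2=2
C@4,3 dof=2 J2 → L=6 J1=1 J2=3
C@5,0 dof=2 J2 → L=6 J1=1 J2=4
add link → L=7 J1=1 J2=4
R@1,6 dof=1 J1 → L=7 J1=2 J2=4
R@3,6 dof=1 J1 → L=7 J1=3 J2=4
add link → L=8 J1=3 J2=4
P@7,0 dof=1 J1 → L=8 J1=4 J2=4
PS@3,7 dof=2 J2 → L=8 J1=4 J2=5
R@2,1 dof=1 J1 → L=8 J1=5 J2=5
add link → L=9 J1=5 J2=5
PS@4,8 dof=2 J2 → L=9 J1=5 J2=6
M=3(L−1)−2J1−J2=3·8−2·5−6=8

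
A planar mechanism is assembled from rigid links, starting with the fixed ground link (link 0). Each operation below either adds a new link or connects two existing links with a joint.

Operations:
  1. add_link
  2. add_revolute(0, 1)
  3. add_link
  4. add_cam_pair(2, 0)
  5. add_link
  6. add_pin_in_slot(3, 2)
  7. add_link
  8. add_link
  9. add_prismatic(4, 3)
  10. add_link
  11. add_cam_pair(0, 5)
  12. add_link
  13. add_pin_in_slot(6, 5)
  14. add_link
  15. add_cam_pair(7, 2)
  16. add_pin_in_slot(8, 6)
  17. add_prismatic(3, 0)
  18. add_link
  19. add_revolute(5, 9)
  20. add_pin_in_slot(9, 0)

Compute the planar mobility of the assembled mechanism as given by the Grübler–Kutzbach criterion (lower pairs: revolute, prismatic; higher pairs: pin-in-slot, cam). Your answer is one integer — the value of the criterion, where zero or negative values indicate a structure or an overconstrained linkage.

M = 12

(L,J1,J2)=(1,0,0); link0 fixed
link1: (2,0,0)
R 0-1 [J1]: (2,1,0)
link2: (3,1,0)
C 2-0 [J2]: (3,1,1)
link3: (4,1,1)
PS 3-2 [J2]: (4,1,2)
link4: (5,1,2)
link5: (6,1,2)
P 4-3 [J1]: (6,2,2)
link6: (7,2,2)
C 0-5 [J2]: (7,2,3)
link7: (8,2,3)
PS 6-5 [J2]: (8,2,4)
link8: (9,2,4)
C 7-2 [J2]: (9,2,5)
PS 8-6 [J2]: (9,2,6)
P 3-0 [J1]: (9,3,6)
link9: (10,3,6)
R 5-9 [J1]: (10,4,6)
PS 9-0 [J2]: (10,4,7)
Grübler: 3·9 − 2·4 − 7 = 12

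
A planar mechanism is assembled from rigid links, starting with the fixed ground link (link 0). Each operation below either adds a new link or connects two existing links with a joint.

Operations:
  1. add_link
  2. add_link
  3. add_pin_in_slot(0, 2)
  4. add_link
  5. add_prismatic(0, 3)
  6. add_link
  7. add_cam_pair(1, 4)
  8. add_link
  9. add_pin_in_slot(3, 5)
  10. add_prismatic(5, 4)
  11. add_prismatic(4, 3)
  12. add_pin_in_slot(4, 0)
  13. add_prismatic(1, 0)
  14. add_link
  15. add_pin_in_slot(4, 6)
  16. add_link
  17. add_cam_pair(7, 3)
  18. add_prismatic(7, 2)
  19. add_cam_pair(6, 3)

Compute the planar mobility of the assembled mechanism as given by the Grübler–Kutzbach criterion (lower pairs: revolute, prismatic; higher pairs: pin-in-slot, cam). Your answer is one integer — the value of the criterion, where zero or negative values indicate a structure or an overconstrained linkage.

M = 4

ground; <1,0,0>
#1 <2,0,0>
#2 <3,0,0>
PS:0↔2 J2 <3,0,1>
#3 <4,0,1>
P:0↔3 J1 <4,1,1>
#4 <5,1,1>
C:1↔4 J2 <5,1,2>
#5 <6,1,2>
PS:3↔5 J2 <6,1,3>
P:5↔4 J1 <6,2,3>
P:4↔3 J1 <6,3,3>
PS:4↔0 J2 <6,3,4>
P:1↔0 J1 <6,4,4>
#6 <7,4,4>
PS:4↔6 J2 <7,4,5>
#7 <8,4,5>
C:7↔3 J2 <8,4,6>
P:7↔2 J1 <8,5,6>
C:6↔3 J2 <8,5,7>
3×7 − 2×5 − 1×7 = 4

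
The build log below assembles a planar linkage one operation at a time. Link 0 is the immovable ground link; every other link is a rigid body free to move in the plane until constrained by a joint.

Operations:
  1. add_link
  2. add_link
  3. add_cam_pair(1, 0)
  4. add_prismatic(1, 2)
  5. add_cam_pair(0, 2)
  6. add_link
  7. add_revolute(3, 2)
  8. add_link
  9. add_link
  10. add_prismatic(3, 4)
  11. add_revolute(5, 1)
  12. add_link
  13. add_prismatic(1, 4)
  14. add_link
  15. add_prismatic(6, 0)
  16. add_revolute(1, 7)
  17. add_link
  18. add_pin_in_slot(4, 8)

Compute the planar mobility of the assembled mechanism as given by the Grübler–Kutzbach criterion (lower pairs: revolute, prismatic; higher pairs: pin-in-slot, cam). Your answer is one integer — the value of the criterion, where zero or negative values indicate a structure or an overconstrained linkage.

L=1 J1=0 J2=0
add link → L=2 J1=0 J2=0
add link → L=3 J1=0 J2=0
C@1,0 dof=2 J2 → L=3 J1=0 J2=1
P@1,2 dof=1 J1 → L=3 J1=1 J2=1
C@0,2 dof=2 J2 → L=3 J1=1 J2=2
add link → L=4 J1=1 J2=2
R@3,2 dof=1 J1 → L=4 J1=2 J2=2
add link → L=5 J1=2 J2=2
add link → L=6 J1=2 J2=2
P@3,4 dof=1 J1 → L=6 J1=3 J2=2
R@5,1 dof=1 J1 → L=6 J1=4 J2=2
add link → L=7 J1=4 J2=2
P@1,4 dof=1 J1 → L=7 J1=5 J2=2
add link → L=8 J1=5 J2=2
P@6,0 dof=1 J1 → L=8 J1=6 J2=2
R@1,7 dof=1 J1 → L=8 J1=7 J2=2
add link → L=9 J1=7 J2=2
PS@4,8 dof=2 J2 → L=9 J1=7 J2=3
M=3(L−1)−2J1−J2=3·8−2·7−3=7

M = 7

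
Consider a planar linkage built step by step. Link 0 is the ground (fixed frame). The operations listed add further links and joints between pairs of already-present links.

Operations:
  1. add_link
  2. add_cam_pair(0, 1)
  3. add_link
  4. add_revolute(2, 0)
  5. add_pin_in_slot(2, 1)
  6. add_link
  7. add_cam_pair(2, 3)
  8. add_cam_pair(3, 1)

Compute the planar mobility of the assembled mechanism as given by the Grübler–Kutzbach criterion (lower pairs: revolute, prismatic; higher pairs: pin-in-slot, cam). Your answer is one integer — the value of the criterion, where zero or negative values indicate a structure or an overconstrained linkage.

[1;0;0] (link 0 is ground)
L+ [2;0;0]
C(0,1)∈J2 [2;0;1]
L+ [3;0;1]
R(2,0)∈J1 [3;1;1]
PS(2,1)∈J2 [3;1;2]
L+ [4;1;2]
C(2,3)∈J2 [4;1;3]
C(3,1)∈J2 [4;1;4]
mobility = 9 − 2 − 4 = 3

M = 3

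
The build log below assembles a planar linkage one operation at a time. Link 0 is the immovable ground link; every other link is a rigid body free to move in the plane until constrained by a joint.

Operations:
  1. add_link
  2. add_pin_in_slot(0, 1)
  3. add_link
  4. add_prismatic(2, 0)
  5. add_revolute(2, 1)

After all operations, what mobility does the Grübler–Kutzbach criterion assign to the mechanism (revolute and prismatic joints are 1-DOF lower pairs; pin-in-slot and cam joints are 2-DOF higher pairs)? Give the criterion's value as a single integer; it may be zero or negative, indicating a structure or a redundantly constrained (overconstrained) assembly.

link 0 = ground. State L|J1|J2 = 1|0|0
+link1  2|0|0
PS(0,1) f=2→J2  2|0|1
+link2  3|0|1
P(2,0) f=1→J1  3|1|1
R(2,1) f=1→J1  3|2|1
M = 3(3−1)−2·2−1 = 6−4−1 = 1

M = 1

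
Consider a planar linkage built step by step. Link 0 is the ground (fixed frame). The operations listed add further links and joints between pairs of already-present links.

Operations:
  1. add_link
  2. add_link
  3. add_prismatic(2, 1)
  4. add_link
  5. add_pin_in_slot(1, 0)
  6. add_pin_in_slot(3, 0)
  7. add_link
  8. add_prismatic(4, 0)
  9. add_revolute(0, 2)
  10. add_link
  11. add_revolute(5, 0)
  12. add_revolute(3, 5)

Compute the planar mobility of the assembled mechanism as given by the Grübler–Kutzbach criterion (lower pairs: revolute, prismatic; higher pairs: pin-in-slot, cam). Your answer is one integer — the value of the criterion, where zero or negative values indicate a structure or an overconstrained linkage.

L=1 J1=0 J2=0
add link → L=2 J1=0 J2=0
add link → L=3 J1=0 J2=0
P@2,1 dof=1 J1 → L=3 J1=1 J2=0
add link → L=4 J1=1 J2=0
PS@1,0 dof=2 J2 → L=4 J1=1 J2=1
PS@3,0 dof=2 J2 → L=4 J1=1 J2=2
add link → L=5 J1=1 J2=2
P@4,0 dof=1 J1 → L=5 J1=2 J2=2
R@0,2 dof=1 J1 → L=5 J1=3 J2=2
add link → L=6 J1=3 J2=2
R@5,0 dof=1 J1 → L=6 J1=4 J2=2
R@3,5 dof=1 J1 → L=6 J1=5 J2=2
M=3(L−1)−2J1−J2=3·5−2·5−2=3

M = 3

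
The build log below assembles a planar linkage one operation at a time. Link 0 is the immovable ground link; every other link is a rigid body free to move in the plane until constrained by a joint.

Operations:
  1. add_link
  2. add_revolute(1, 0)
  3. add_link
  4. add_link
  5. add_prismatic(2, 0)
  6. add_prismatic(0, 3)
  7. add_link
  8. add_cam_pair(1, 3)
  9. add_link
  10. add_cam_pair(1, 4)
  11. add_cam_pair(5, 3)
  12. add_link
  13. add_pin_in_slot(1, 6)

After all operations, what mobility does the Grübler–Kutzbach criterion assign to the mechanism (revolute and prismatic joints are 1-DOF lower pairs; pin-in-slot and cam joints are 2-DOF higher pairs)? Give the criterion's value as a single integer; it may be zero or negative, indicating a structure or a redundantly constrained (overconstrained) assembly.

(L,J1,J2)=(1,0,0); link0 fixed
link1: (2,0,0)
R 1-0 [J1]: (2,1,0)
link2: (3,1,0)
link3: (4,1,0)
P 2-0 [J1]: (4,2,0)
P 0-3 [J1]: (4,3,0)
link4: (5,3,0)
C 1-3 [J2]: (5,3,1)
link5: (6,3,1)
C 1-4 [J2]: (6,3,2)
C 5-3 [J2]: (6,3,3)
link6: (7,3,3)
PS 1-6 [J2]: (7,3,4)
Grübler: 3·6 − 2·3 − 4 = 8

M = 8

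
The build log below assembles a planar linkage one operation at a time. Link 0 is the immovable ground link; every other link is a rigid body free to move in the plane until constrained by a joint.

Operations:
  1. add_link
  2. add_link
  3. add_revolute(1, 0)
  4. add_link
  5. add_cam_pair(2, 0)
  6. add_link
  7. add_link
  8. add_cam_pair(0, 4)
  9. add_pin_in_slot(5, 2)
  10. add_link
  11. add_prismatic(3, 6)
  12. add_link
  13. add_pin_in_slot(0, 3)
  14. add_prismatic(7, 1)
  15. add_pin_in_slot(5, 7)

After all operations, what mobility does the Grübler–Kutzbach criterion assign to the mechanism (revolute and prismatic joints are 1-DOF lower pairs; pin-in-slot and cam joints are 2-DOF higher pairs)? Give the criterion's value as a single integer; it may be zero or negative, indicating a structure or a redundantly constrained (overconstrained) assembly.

ground; <1,0,0>
#1 <2,0,0>
#2 <3,0,0>
R:1↔0 J1 <3,1,0>
#3 <4,1,0>
C:2↔0 J2 <4,1,1>
#4 <5,1,1>
#5 <6,1,1>
C:0↔4 J2 <6,1,2>
PS:5↔2 J2 <6,1,3>
#6 <7,1,3>
P:3↔6 J1 <7,2,3>
#7 <8,2,3>
PS:0↔3 J2 <8,2,4>
P:7↔1 J1 <8,3,4>
PS:5↔7 J2 <8,3,5>
3×7 − 2×3 − 1×5 = 10

M = 10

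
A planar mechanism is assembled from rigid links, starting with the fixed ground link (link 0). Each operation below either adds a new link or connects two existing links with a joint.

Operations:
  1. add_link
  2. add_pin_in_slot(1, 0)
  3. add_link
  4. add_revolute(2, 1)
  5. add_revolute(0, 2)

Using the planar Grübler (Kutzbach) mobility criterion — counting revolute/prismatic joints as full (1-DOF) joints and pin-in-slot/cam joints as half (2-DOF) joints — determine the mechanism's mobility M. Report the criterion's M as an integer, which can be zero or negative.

(L,J1,J2)=(1,0,0); link0 fixed
link1: (2,0,0)
PS 1-0 [J2]: (2,0,1)
link2: (3,0,1)
R 2-1 [J1]: (3,1,1)
R 0-2 [J1]: (3,2,1)
Grübler: 3·2 − 2·2 − 1 = 1

M = 1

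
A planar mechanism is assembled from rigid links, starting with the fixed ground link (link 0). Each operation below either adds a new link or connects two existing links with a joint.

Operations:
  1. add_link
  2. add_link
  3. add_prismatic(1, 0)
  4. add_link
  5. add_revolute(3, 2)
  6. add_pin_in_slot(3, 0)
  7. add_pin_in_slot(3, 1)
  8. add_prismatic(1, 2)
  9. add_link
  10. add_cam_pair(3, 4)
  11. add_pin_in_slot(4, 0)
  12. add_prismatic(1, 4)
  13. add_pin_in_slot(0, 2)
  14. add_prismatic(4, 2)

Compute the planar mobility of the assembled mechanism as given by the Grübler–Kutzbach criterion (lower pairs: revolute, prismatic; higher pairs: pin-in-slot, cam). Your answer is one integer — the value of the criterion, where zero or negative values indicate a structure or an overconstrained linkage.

ground; <1,0,0>
#1 <2,0,0>
#2 <3,0,0>
P:1↔0 J1 <3,1,0>
#3 <4,1,0>
R:3↔2 J1 <4,2,0>
PS:3↔0 J2 <4,2,1>
PS:3↔1 J2 <4,2,2>
P:1↔2 J1 <4,3,2>
#4 <5,3,2>
C:3↔4 J2 <5,3,3>
PS:4↔0 J2 <5,3,4>
P:1↔4 J1 <5,4,4>
PS:0↔2 J2 <5,4,5>
P:4↔2 J1 <5,5,5>
3×4 − 2×5 − 1×5 = -3

M = -3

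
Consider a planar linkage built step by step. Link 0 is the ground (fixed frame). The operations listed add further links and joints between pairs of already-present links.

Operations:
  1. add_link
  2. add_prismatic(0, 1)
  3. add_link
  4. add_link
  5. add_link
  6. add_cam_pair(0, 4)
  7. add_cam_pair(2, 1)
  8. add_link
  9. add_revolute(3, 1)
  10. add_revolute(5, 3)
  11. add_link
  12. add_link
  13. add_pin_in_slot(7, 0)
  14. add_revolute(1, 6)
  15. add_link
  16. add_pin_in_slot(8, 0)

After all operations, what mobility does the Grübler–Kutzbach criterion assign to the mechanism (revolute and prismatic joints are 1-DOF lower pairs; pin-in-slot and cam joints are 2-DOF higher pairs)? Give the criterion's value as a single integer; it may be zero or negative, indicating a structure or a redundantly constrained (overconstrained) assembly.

(L,J1,J2)=(1,0,0); link0 fixed
link1: (2,0,0)
P 0-1 [J1]: (2,1,0)
link2: (3,1,0)
link3: (4,1,0)
link4: (5,1,0)
C 0-4 [J2]: (5,1,1)
C 2-1 [J2]: (5,1,2)
link5: (6,1,2)
R 3-1 [J1]: (6,2,2)
R 5-3 [J1]: (6,3,2)
link6: (7,3,2)
link7: (8,3,2)
PS 7-0 [J2]: (8,3,3)
R 1-6 [J1]: (8,4,3)
link8: (9,4,3)
PS 8-0 [J2]: (9,4,4)
Grübler: 3·8 − 2·4 − 4 = 12

M = 12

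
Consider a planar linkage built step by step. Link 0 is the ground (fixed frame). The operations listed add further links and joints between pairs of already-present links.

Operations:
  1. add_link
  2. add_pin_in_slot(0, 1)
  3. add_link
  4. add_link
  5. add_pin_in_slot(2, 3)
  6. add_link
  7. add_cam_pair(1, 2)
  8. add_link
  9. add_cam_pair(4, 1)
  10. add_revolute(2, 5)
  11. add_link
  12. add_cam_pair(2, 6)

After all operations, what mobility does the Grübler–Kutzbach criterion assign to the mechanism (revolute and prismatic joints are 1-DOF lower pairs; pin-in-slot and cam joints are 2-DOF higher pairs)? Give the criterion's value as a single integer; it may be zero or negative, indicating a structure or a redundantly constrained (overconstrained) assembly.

M = 11

(L,J1,J2)=(1,0,0); link0 fixed
link1: (2,0,0)
PS 0-1 [J2]: (2,0,1)
link2: (3,0,1)
link3: (4,0,1)
PS 2-3 [J2]: (4,0,2)
link4: (5,0,2)
C 1-2 [J2]: (5,0,3)
link5: (6,0,3)
C 4-1 [J2]: (6,0,4)
R 2-5 [J1]: (6,1,4)
link6: (7,1,4)
C 2-6 [J2]: (7,1,5)
Grübler: 3·6 − 2·1 − 5 = 11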